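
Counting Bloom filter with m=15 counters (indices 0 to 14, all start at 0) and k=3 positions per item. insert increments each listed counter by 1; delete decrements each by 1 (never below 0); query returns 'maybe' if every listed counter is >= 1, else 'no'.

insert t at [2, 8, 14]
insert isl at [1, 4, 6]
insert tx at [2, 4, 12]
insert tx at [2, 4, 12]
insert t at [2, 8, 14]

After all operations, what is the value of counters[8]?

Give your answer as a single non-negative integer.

Step 1: insert t at [2, 8, 14] -> counters=[0,0,1,0,0,0,0,0,1,0,0,0,0,0,1]
Step 2: insert isl at [1, 4, 6] -> counters=[0,1,1,0,1,0,1,0,1,0,0,0,0,0,1]
Step 3: insert tx at [2, 4, 12] -> counters=[0,1,2,0,2,0,1,0,1,0,0,0,1,0,1]
Step 4: insert tx at [2, 4, 12] -> counters=[0,1,3,0,3,0,1,0,1,0,0,0,2,0,1]
Step 5: insert t at [2, 8, 14] -> counters=[0,1,4,0,3,0,1,0,2,0,0,0,2,0,2]
Final counters=[0,1,4,0,3,0,1,0,2,0,0,0,2,0,2] -> counters[8]=2

Answer: 2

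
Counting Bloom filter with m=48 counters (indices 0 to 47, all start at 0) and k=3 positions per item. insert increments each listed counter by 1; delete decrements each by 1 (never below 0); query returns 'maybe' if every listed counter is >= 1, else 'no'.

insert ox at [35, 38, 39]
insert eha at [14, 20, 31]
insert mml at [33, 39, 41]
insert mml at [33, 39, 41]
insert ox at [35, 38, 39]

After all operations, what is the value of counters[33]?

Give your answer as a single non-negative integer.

Step 1: insert ox at [35, 38, 39] -> counters=[0,0,0,0,0,0,0,0,0,0,0,0,0,0,0,0,0,0,0,0,0,0,0,0,0,0,0,0,0,0,0,0,0,0,0,1,0,0,1,1,0,0,0,0,0,0,0,0]
Step 2: insert eha at [14, 20, 31] -> counters=[0,0,0,0,0,0,0,0,0,0,0,0,0,0,1,0,0,0,0,0,1,0,0,0,0,0,0,0,0,0,0,1,0,0,0,1,0,0,1,1,0,0,0,0,0,0,0,0]
Step 3: insert mml at [33, 39, 41] -> counters=[0,0,0,0,0,0,0,0,0,0,0,0,0,0,1,0,0,0,0,0,1,0,0,0,0,0,0,0,0,0,0,1,0,1,0,1,0,0,1,2,0,1,0,0,0,0,0,0]
Step 4: insert mml at [33, 39, 41] -> counters=[0,0,0,0,0,0,0,0,0,0,0,0,0,0,1,0,0,0,0,0,1,0,0,0,0,0,0,0,0,0,0,1,0,2,0,1,0,0,1,3,0,2,0,0,0,0,0,0]
Step 5: insert ox at [35, 38, 39] -> counters=[0,0,0,0,0,0,0,0,0,0,0,0,0,0,1,0,0,0,0,0,1,0,0,0,0,0,0,0,0,0,0,1,0,2,0,2,0,0,2,4,0,2,0,0,0,0,0,0]
Final counters=[0,0,0,0,0,0,0,0,0,0,0,0,0,0,1,0,0,0,0,0,1,0,0,0,0,0,0,0,0,0,0,1,0,2,0,2,0,0,2,4,0,2,0,0,0,0,0,0] -> counters[33]=2

Answer: 2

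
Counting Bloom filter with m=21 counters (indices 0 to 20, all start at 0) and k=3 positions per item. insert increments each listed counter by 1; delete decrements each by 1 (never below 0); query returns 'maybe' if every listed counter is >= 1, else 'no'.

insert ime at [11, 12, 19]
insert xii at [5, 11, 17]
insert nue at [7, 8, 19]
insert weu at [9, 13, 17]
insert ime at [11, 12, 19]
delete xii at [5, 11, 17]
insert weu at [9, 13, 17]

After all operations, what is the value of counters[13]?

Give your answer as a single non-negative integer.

Answer: 2

Derivation:
Step 1: insert ime at [11, 12, 19] -> counters=[0,0,0,0,0,0,0,0,0,0,0,1,1,0,0,0,0,0,0,1,0]
Step 2: insert xii at [5, 11, 17] -> counters=[0,0,0,0,0,1,0,0,0,0,0,2,1,0,0,0,0,1,0,1,0]
Step 3: insert nue at [7, 8, 19] -> counters=[0,0,0,0,0,1,0,1,1,0,0,2,1,0,0,0,0,1,0,2,0]
Step 4: insert weu at [9, 13, 17] -> counters=[0,0,0,0,0,1,0,1,1,1,0,2,1,1,0,0,0,2,0,2,0]
Step 5: insert ime at [11, 12, 19] -> counters=[0,0,0,0,0,1,0,1,1,1,0,3,2,1,0,0,0,2,0,3,0]
Step 6: delete xii at [5, 11, 17] -> counters=[0,0,0,0,0,0,0,1,1,1,0,2,2,1,0,0,0,1,0,3,0]
Step 7: insert weu at [9, 13, 17] -> counters=[0,0,0,0,0,0,0,1,1,2,0,2,2,2,0,0,0,2,0,3,0]
Final counters=[0,0,0,0,0,0,0,1,1,2,0,2,2,2,0,0,0,2,0,3,0] -> counters[13]=2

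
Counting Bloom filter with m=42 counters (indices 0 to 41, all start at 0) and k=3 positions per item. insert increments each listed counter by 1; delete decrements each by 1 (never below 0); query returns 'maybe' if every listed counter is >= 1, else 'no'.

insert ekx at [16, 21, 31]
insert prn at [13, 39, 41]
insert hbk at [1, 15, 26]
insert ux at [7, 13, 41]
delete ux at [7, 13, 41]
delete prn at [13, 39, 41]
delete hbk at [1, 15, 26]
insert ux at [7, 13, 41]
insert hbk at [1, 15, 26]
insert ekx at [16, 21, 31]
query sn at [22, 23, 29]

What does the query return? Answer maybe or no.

Answer: no

Derivation:
Step 1: insert ekx at [16, 21, 31] -> counters=[0,0,0,0,0,0,0,0,0,0,0,0,0,0,0,0,1,0,0,0,0,1,0,0,0,0,0,0,0,0,0,1,0,0,0,0,0,0,0,0,0,0]
Step 2: insert prn at [13, 39, 41] -> counters=[0,0,0,0,0,0,0,0,0,0,0,0,0,1,0,0,1,0,0,0,0,1,0,0,0,0,0,0,0,0,0,1,0,0,0,0,0,0,0,1,0,1]
Step 3: insert hbk at [1, 15, 26] -> counters=[0,1,0,0,0,0,0,0,0,0,0,0,0,1,0,1,1,0,0,0,0,1,0,0,0,0,1,0,0,0,0,1,0,0,0,0,0,0,0,1,0,1]
Step 4: insert ux at [7, 13, 41] -> counters=[0,1,0,0,0,0,0,1,0,0,0,0,0,2,0,1,1,0,0,0,0,1,0,0,0,0,1,0,0,0,0,1,0,0,0,0,0,0,0,1,0,2]
Step 5: delete ux at [7, 13, 41] -> counters=[0,1,0,0,0,0,0,0,0,0,0,0,0,1,0,1,1,0,0,0,0,1,0,0,0,0,1,0,0,0,0,1,0,0,0,0,0,0,0,1,0,1]
Step 6: delete prn at [13, 39, 41] -> counters=[0,1,0,0,0,0,0,0,0,0,0,0,0,0,0,1,1,0,0,0,0,1,0,0,0,0,1,0,0,0,0,1,0,0,0,0,0,0,0,0,0,0]
Step 7: delete hbk at [1, 15, 26] -> counters=[0,0,0,0,0,0,0,0,0,0,0,0,0,0,0,0,1,0,0,0,0,1,0,0,0,0,0,0,0,0,0,1,0,0,0,0,0,0,0,0,0,0]
Step 8: insert ux at [7, 13, 41] -> counters=[0,0,0,0,0,0,0,1,0,0,0,0,0,1,0,0,1,0,0,0,0,1,0,0,0,0,0,0,0,0,0,1,0,0,0,0,0,0,0,0,0,1]
Step 9: insert hbk at [1, 15, 26] -> counters=[0,1,0,0,0,0,0,1,0,0,0,0,0,1,0,1,1,0,0,0,0,1,0,0,0,0,1,0,0,0,0,1,0,0,0,0,0,0,0,0,0,1]
Step 10: insert ekx at [16, 21, 31] -> counters=[0,1,0,0,0,0,0,1,0,0,0,0,0,1,0,1,2,0,0,0,0,2,0,0,0,0,1,0,0,0,0,2,0,0,0,0,0,0,0,0,0,1]
Query sn: check counters[22]=0 counters[23]=0 counters[29]=0 -> no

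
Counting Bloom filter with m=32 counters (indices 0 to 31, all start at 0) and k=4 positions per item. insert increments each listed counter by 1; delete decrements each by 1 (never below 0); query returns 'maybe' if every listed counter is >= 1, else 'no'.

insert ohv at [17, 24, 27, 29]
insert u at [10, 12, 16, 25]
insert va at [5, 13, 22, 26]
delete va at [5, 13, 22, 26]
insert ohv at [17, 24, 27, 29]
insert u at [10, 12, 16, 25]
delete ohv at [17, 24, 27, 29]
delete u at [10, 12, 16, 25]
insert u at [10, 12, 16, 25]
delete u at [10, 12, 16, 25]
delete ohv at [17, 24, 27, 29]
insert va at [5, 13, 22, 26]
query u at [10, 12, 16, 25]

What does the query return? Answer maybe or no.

Step 1: insert ohv at [17, 24, 27, 29] -> counters=[0,0,0,0,0,0,0,0,0,0,0,0,0,0,0,0,0,1,0,0,0,0,0,0,1,0,0,1,0,1,0,0]
Step 2: insert u at [10, 12, 16, 25] -> counters=[0,0,0,0,0,0,0,0,0,0,1,0,1,0,0,0,1,1,0,0,0,0,0,0,1,1,0,1,0,1,0,0]
Step 3: insert va at [5, 13, 22, 26] -> counters=[0,0,0,0,0,1,0,0,0,0,1,0,1,1,0,0,1,1,0,0,0,0,1,0,1,1,1,1,0,1,0,0]
Step 4: delete va at [5, 13, 22, 26] -> counters=[0,0,0,0,0,0,0,0,0,0,1,0,1,0,0,0,1,1,0,0,0,0,0,0,1,1,0,1,0,1,0,0]
Step 5: insert ohv at [17, 24, 27, 29] -> counters=[0,0,0,0,0,0,0,0,0,0,1,0,1,0,0,0,1,2,0,0,0,0,0,0,2,1,0,2,0,2,0,0]
Step 6: insert u at [10, 12, 16, 25] -> counters=[0,0,0,0,0,0,0,0,0,0,2,0,2,0,0,0,2,2,0,0,0,0,0,0,2,2,0,2,0,2,0,0]
Step 7: delete ohv at [17, 24, 27, 29] -> counters=[0,0,0,0,0,0,0,0,0,0,2,0,2,0,0,0,2,1,0,0,0,0,0,0,1,2,0,1,0,1,0,0]
Step 8: delete u at [10, 12, 16, 25] -> counters=[0,0,0,0,0,0,0,0,0,0,1,0,1,0,0,0,1,1,0,0,0,0,0,0,1,1,0,1,0,1,0,0]
Step 9: insert u at [10, 12, 16, 25] -> counters=[0,0,0,0,0,0,0,0,0,0,2,0,2,0,0,0,2,1,0,0,0,0,0,0,1,2,0,1,0,1,0,0]
Step 10: delete u at [10, 12, 16, 25] -> counters=[0,0,0,0,0,0,0,0,0,0,1,0,1,0,0,0,1,1,0,0,0,0,0,0,1,1,0,1,0,1,0,0]
Step 11: delete ohv at [17, 24, 27, 29] -> counters=[0,0,0,0,0,0,0,0,0,0,1,0,1,0,0,0,1,0,0,0,0,0,0,0,0,1,0,0,0,0,0,0]
Step 12: insert va at [5, 13, 22, 26] -> counters=[0,0,0,0,0,1,0,0,0,0,1,0,1,1,0,0,1,0,0,0,0,0,1,0,0,1,1,0,0,0,0,0]
Query u: check counters[10]=1 counters[12]=1 counters[16]=1 counters[25]=1 -> maybe

Answer: maybe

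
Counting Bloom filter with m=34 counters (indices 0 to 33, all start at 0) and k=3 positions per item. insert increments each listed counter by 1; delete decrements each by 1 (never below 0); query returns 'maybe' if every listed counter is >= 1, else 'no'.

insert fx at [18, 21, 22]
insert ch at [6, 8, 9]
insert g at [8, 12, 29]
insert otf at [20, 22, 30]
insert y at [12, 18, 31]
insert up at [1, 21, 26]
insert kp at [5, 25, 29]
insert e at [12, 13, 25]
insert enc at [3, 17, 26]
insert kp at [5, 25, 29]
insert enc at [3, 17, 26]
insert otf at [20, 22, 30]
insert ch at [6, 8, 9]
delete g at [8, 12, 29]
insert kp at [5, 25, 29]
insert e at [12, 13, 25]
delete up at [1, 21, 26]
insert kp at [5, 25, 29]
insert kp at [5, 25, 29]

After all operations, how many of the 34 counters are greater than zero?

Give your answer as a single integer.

Answer: 17

Derivation:
Step 1: insert fx at [18, 21, 22] -> counters=[0,0,0,0,0,0,0,0,0,0,0,0,0,0,0,0,0,0,1,0,0,1,1,0,0,0,0,0,0,0,0,0,0,0]
Step 2: insert ch at [6, 8, 9] -> counters=[0,0,0,0,0,0,1,0,1,1,0,0,0,0,0,0,0,0,1,0,0,1,1,0,0,0,0,0,0,0,0,0,0,0]
Step 3: insert g at [8, 12, 29] -> counters=[0,0,0,0,0,0,1,0,2,1,0,0,1,0,0,0,0,0,1,0,0,1,1,0,0,0,0,0,0,1,0,0,0,0]
Step 4: insert otf at [20, 22, 30] -> counters=[0,0,0,0,0,0,1,0,2,1,0,0,1,0,0,0,0,0,1,0,1,1,2,0,0,0,0,0,0,1,1,0,0,0]
Step 5: insert y at [12, 18, 31] -> counters=[0,0,0,0,0,0,1,0,2,1,0,0,2,0,0,0,0,0,2,0,1,1,2,0,0,0,0,0,0,1,1,1,0,0]
Step 6: insert up at [1, 21, 26] -> counters=[0,1,0,0,0,0,1,0,2,1,0,0,2,0,0,0,0,0,2,0,1,2,2,0,0,0,1,0,0,1,1,1,0,0]
Step 7: insert kp at [5, 25, 29] -> counters=[0,1,0,0,0,1,1,0,2,1,0,0,2,0,0,0,0,0,2,0,1,2,2,0,0,1,1,0,0,2,1,1,0,0]
Step 8: insert e at [12, 13, 25] -> counters=[0,1,0,0,0,1,1,0,2,1,0,0,3,1,0,0,0,0,2,0,1,2,2,0,0,2,1,0,0,2,1,1,0,0]
Step 9: insert enc at [3, 17, 26] -> counters=[0,1,0,1,0,1,1,0,2,1,0,0,3,1,0,0,0,1,2,0,1,2,2,0,0,2,2,0,0,2,1,1,0,0]
Step 10: insert kp at [5, 25, 29] -> counters=[0,1,0,1,0,2,1,0,2,1,0,0,3,1,0,0,0,1,2,0,1,2,2,0,0,3,2,0,0,3,1,1,0,0]
Step 11: insert enc at [3, 17, 26] -> counters=[0,1,0,2,0,2,1,0,2,1,0,0,3,1,0,0,0,2,2,0,1,2,2,0,0,3,3,0,0,3,1,1,0,0]
Step 12: insert otf at [20, 22, 30] -> counters=[0,1,0,2,0,2,1,0,2,1,0,0,3,1,0,0,0,2,2,0,2,2,3,0,0,3,3,0,0,3,2,1,0,0]
Step 13: insert ch at [6, 8, 9] -> counters=[0,1,0,2,0,2,2,0,3,2,0,0,3,1,0,0,0,2,2,0,2,2,3,0,0,3,3,0,0,3,2,1,0,0]
Step 14: delete g at [8, 12, 29] -> counters=[0,1,0,2,0,2,2,0,2,2,0,0,2,1,0,0,0,2,2,0,2,2,3,0,0,3,3,0,0,2,2,1,0,0]
Step 15: insert kp at [5, 25, 29] -> counters=[0,1,0,2,0,3,2,0,2,2,0,0,2,1,0,0,0,2,2,0,2,2,3,0,0,4,3,0,0,3,2,1,0,0]
Step 16: insert e at [12, 13, 25] -> counters=[0,1,0,2,0,3,2,0,2,2,0,0,3,2,0,0,0,2,2,0,2,2,3,0,0,5,3,0,0,3,2,1,0,0]
Step 17: delete up at [1, 21, 26] -> counters=[0,0,0,2,0,3,2,0,2,2,0,0,3,2,0,0,0,2,2,0,2,1,3,0,0,5,2,0,0,3,2,1,0,0]
Step 18: insert kp at [5, 25, 29] -> counters=[0,0,0,2,0,4,2,0,2,2,0,0,3,2,0,0,0,2,2,0,2,1,3,0,0,6,2,0,0,4,2,1,0,0]
Step 19: insert kp at [5, 25, 29] -> counters=[0,0,0,2,0,5,2,0,2,2,0,0,3,2,0,0,0,2,2,0,2,1,3,0,0,7,2,0,0,5,2,1,0,0]
Final counters=[0,0,0,2,0,5,2,0,2,2,0,0,3,2,0,0,0,2,2,0,2,1,3,0,0,7,2,0,0,5,2,1,0,0] -> 17 nonzero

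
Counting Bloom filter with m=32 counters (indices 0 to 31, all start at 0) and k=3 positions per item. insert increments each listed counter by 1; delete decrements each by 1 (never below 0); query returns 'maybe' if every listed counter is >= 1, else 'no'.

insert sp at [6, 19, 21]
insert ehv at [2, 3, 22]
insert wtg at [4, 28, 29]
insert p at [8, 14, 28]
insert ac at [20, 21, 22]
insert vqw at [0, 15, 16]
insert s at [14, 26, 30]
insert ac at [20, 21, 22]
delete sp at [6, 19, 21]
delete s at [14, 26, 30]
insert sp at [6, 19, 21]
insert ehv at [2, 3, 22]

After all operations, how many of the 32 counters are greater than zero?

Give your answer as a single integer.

Step 1: insert sp at [6, 19, 21] -> counters=[0,0,0,0,0,0,1,0,0,0,0,0,0,0,0,0,0,0,0,1,0,1,0,0,0,0,0,0,0,0,0,0]
Step 2: insert ehv at [2, 3, 22] -> counters=[0,0,1,1,0,0,1,0,0,0,0,0,0,0,0,0,0,0,0,1,0,1,1,0,0,0,0,0,0,0,0,0]
Step 3: insert wtg at [4, 28, 29] -> counters=[0,0,1,1,1,0,1,0,0,0,0,0,0,0,0,0,0,0,0,1,0,1,1,0,0,0,0,0,1,1,0,0]
Step 4: insert p at [8, 14, 28] -> counters=[0,0,1,1,1,0,1,0,1,0,0,0,0,0,1,0,0,0,0,1,0,1,1,0,0,0,0,0,2,1,0,0]
Step 5: insert ac at [20, 21, 22] -> counters=[0,0,1,1,1,0,1,0,1,0,0,0,0,0,1,0,0,0,0,1,1,2,2,0,0,0,0,0,2,1,0,0]
Step 6: insert vqw at [0, 15, 16] -> counters=[1,0,1,1,1,0,1,0,1,0,0,0,0,0,1,1,1,0,0,1,1,2,2,0,0,0,0,0,2,1,0,0]
Step 7: insert s at [14, 26, 30] -> counters=[1,0,1,1,1,0,1,0,1,0,0,0,0,0,2,1,1,0,0,1,1,2,2,0,0,0,1,0,2,1,1,0]
Step 8: insert ac at [20, 21, 22] -> counters=[1,0,1,1,1,0,1,0,1,0,0,0,0,0,2,1,1,0,0,1,2,3,3,0,0,0,1,0,2,1,1,0]
Step 9: delete sp at [6, 19, 21] -> counters=[1,0,1,1,1,0,0,0,1,0,0,0,0,0,2,1,1,0,0,0,2,2,3,0,0,0,1,0,2,1,1,0]
Step 10: delete s at [14, 26, 30] -> counters=[1,0,1,1,1,0,0,0,1,0,0,0,0,0,1,1,1,0,0,0,2,2,3,0,0,0,0,0,2,1,0,0]
Step 11: insert sp at [6, 19, 21] -> counters=[1,0,1,1,1,0,1,0,1,0,0,0,0,0,1,1,1,0,0,1,2,3,3,0,0,0,0,0,2,1,0,0]
Step 12: insert ehv at [2, 3, 22] -> counters=[1,0,2,2,1,0,1,0,1,0,0,0,0,0,1,1,1,0,0,1,2,3,4,0,0,0,0,0,2,1,0,0]
Final counters=[1,0,2,2,1,0,1,0,1,0,0,0,0,0,1,1,1,0,0,1,2,3,4,0,0,0,0,0,2,1,0,0] -> 15 nonzero

Answer: 15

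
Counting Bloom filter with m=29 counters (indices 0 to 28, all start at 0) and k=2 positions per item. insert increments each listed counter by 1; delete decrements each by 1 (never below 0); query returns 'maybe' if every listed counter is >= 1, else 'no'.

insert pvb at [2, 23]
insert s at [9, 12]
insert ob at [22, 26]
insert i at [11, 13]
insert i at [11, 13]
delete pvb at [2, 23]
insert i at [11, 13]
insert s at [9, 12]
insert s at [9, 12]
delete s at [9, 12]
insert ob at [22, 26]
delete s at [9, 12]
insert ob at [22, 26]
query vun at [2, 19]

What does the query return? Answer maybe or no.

Answer: no

Derivation:
Step 1: insert pvb at [2, 23] -> counters=[0,0,1,0,0,0,0,0,0,0,0,0,0,0,0,0,0,0,0,0,0,0,0,1,0,0,0,0,0]
Step 2: insert s at [9, 12] -> counters=[0,0,1,0,0,0,0,0,0,1,0,0,1,0,0,0,0,0,0,0,0,0,0,1,0,0,0,0,0]
Step 3: insert ob at [22, 26] -> counters=[0,0,1,0,0,0,0,0,0,1,0,0,1,0,0,0,0,0,0,0,0,0,1,1,0,0,1,0,0]
Step 4: insert i at [11, 13] -> counters=[0,0,1,0,0,0,0,0,0,1,0,1,1,1,0,0,0,0,0,0,0,0,1,1,0,0,1,0,0]
Step 5: insert i at [11, 13] -> counters=[0,0,1,0,0,0,0,0,0,1,0,2,1,2,0,0,0,0,0,0,0,0,1,1,0,0,1,0,0]
Step 6: delete pvb at [2, 23] -> counters=[0,0,0,0,0,0,0,0,0,1,0,2,1,2,0,0,0,0,0,0,0,0,1,0,0,0,1,0,0]
Step 7: insert i at [11, 13] -> counters=[0,0,0,0,0,0,0,0,0,1,0,3,1,3,0,0,0,0,0,0,0,0,1,0,0,0,1,0,0]
Step 8: insert s at [9, 12] -> counters=[0,0,0,0,0,0,0,0,0,2,0,3,2,3,0,0,0,0,0,0,0,0,1,0,0,0,1,0,0]
Step 9: insert s at [9, 12] -> counters=[0,0,0,0,0,0,0,0,0,3,0,3,3,3,0,0,0,0,0,0,0,0,1,0,0,0,1,0,0]
Step 10: delete s at [9, 12] -> counters=[0,0,0,0,0,0,0,0,0,2,0,3,2,3,0,0,0,0,0,0,0,0,1,0,0,0,1,0,0]
Step 11: insert ob at [22, 26] -> counters=[0,0,0,0,0,0,0,0,0,2,0,3,2,3,0,0,0,0,0,0,0,0,2,0,0,0,2,0,0]
Step 12: delete s at [9, 12] -> counters=[0,0,0,0,0,0,0,0,0,1,0,3,1,3,0,0,0,0,0,0,0,0,2,0,0,0,2,0,0]
Step 13: insert ob at [22, 26] -> counters=[0,0,0,0,0,0,0,0,0,1,0,3,1,3,0,0,0,0,0,0,0,0,3,0,0,0,3,0,0]
Query vun: check counters[2]=0 counters[19]=0 -> no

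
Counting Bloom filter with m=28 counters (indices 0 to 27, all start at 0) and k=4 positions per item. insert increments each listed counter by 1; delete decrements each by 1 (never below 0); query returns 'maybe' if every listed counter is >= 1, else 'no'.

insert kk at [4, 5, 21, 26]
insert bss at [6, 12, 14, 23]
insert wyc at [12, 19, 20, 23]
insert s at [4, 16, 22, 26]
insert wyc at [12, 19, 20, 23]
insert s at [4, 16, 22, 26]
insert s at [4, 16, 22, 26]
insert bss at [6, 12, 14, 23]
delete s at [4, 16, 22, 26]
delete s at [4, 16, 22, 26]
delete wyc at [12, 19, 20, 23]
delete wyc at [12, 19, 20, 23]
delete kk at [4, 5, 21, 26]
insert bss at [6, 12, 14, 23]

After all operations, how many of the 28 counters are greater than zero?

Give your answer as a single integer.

Answer: 8

Derivation:
Step 1: insert kk at [4, 5, 21, 26] -> counters=[0,0,0,0,1,1,0,0,0,0,0,0,0,0,0,0,0,0,0,0,0,1,0,0,0,0,1,0]
Step 2: insert bss at [6, 12, 14, 23] -> counters=[0,0,0,0,1,1,1,0,0,0,0,0,1,0,1,0,0,0,0,0,0,1,0,1,0,0,1,0]
Step 3: insert wyc at [12, 19, 20, 23] -> counters=[0,0,0,0,1,1,1,0,0,0,0,0,2,0,1,0,0,0,0,1,1,1,0,2,0,0,1,0]
Step 4: insert s at [4, 16, 22, 26] -> counters=[0,0,0,0,2,1,1,0,0,0,0,0,2,0,1,0,1,0,0,1,1,1,1,2,0,0,2,0]
Step 5: insert wyc at [12, 19, 20, 23] -> counters=[0,0,0,0,2,1,1,0,0,0,0,0,3,0,1,0,1,0,0,2,2,1,1,3,0,0,2,0]
Step 6: insert s at [4, 16, 22, 26] -> counters=[0,0,0,0,3,1,1,0,0,0,0,0,3,0,1,0,2,0,0,2,2,1,2,3,0,0,3,0]
Step 7: insert s at [4, 16, 22, 26] -> counters=[0,0,0,0,4,1,1,0,0,0,0,0,3,0,1,0,3,0,0,2,2,1,3,3,0,0,4,0]
Step 8: insert bss at [6, 12, 14, 23] -> counters=[0,0,0,0,4,1,2,0,0,0,0,0,4,0,2,0,3,0,0,2,2,1,3,4,0,0,4,0]
Step 9: delete s at [4, 16, 22, 26] -> counters=[0,0,0,0,3,1,2,0,0,0,0,0,4,0,2,0,2,0,0,2,2,1,2,4,0,0,3,0]
Step 10: delete s at [4, 16, 22, 26] -> counters=[0,0,0,0,2,1,2,0,0,0,0,0,4,0,2,0,1,0,0,2,2,1,1,4,0,0,2,0]
Step 11: delete wyc at [12, 19, 20, 23] -> counters=[0,0,0,0,2,1,2,0,0,0,0,0,3,0,2,0,1,0,0,1,1,1,1,3,0,0,2,0]
Step 12: delete wyc at [12, 19, 20, 23] -> counters=[0,0,0,0,2,1,2,0,0,0,0,0,2,0,2,0,1,0,0,0,0,1,1,2,0,0,2,0]
Step 13: delete kk at [4, 5, 21, 26] -> counters=[0,0,0,0,1,0,2,0,0,0,0,0,2,0,2,0,1,0,0,0,0,0,1,2,0,0,1,0]
Step 14: insert bss at [6, 12, 14, 23] -> counters=[0,0,0,0,1,0,3,0,0,0,0,0,3,0,3,0,1,0,0,0,0,0,1,3,0,0,1,0]
Final counters=[0,0,0,0,1,0,3,0,0,0,0,0,3,0,3,0,1,0,0,0,0,0,1,3,0,0,1,0] -> 8 nonzero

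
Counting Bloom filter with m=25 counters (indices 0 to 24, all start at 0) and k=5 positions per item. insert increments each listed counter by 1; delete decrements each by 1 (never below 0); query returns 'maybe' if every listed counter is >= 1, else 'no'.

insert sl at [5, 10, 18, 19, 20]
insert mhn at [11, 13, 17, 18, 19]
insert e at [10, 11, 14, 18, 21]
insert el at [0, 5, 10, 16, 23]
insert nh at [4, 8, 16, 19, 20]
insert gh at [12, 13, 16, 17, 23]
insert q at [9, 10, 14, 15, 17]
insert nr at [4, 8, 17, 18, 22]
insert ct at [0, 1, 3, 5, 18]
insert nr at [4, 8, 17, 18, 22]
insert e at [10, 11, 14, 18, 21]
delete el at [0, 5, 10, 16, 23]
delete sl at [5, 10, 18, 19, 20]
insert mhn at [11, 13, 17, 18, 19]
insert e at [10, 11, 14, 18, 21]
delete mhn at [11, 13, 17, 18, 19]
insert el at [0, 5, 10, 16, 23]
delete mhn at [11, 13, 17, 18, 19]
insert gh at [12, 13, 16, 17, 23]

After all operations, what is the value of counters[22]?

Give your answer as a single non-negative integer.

Step 1: insert sl at [5, 10, 18, 19, 20] -> counters=[0,0,0,0,0,1,0,0,0,0,1,0,0,0,0,0,0,0,1,1,1,0,0,0,0]
Step 2: insert mhn at [11, 13, 17, 18, 19] -> counters=[0,0,0,0,0,1,0,0,0,0,1,1,0,1,0,0,0,1,2,2,1,0,0,0,0]
Step 3: insert e at [10, 11, 14, 18, 21] -> counters=[0,0,0,0,0,1,0,0,0,0,2,2,0,1,1,0,0,1,3,2,1,1,0,0,0]
Step 4: insert el at [0, 5, 10, 16, 23] -> counters=[1,0,0,0,0,2,0,0,0,0,3,2,0,1,1,0,1,1,3,2,1,1,0,1,0]
Step 5: insert nh at [4, 8, 16, 19, 20] -> counters=[1,0,0,0,1,2,0,0,1,0,3,2,0,1,1,0,2,1,3,3,2,1,0,1,0]
Step 6: insert gh at [12, 13, 16, 17, 23] -> counters=[1,0,0,0,1,2,0,0,1,0,3,2,1,2,1,0,3,2,3,3,2,1,0,2,0]
Step 7: insert q at [9, 10, 14, 15, 17] -> counters=[1,0,0,0,1,2,0,0,1,1,4,2,1,2,2,1,3,3,3,3,2,1,0,2,0]
Step 8: insert nr at [4, 8, 17, 18, 22] -> counters=[1,0,0,0,2,2,0,0,2,1,4,2,1,2,2,1,3,4,4,3,2,1,1,2,0]
Step 9: insert ct at [0, 1, 3, 5, 18] -> counters=[2,1,0,1,2,3,0,0,2,1,4,2,1,2,2,1,3,4,5,3,2,1,1,2,0]
Step 10: insert nr at [4, 8, 17, 18, 22] -> counters=[2,1,0,1,3,3,0,0,3,1,4,2,1,2,2,1,3,5,6,3,2,1,2,2,0]
Step 11: insert e at [10, 11, 14, 18, 21] -> counters=[2,1,0,1,3,3,0,0,3,1,5,3,1,2,3,1,3,5,7,3,2,2,2,2,0]
Step 12: delete el at [0, 5, 10, 16, 23] -> counters=[1,1,0,1,3,2,0,0,3,1,4,3,1,2,3,1,2,5,7,3,2,2,2,1,0]
Step 13: delete sl at [5, 10, 18, 19, 20] -> counters=[1,1,0,1,3,1,0,0,3,1,3,3,1,2,3,1,2,5,6,2,1,2,2,1,0]
Step 14: insert mhn at [11, 13, 17, 18, 19] -> counters=[1,1,0,1,3,1,0,0,3,1,3,4,1,3,3,1,2,6,7,3,1,2,2,1,0]
Step 15: insert e at [10, 11, 14, 18, 21] -> counters=[1,1,0,1,3,1,0,0,3,1,4,5,1,3,4,1,2,6,8,3,1,3,2,1,0]
Step 16: delete mhn at [11, 13, 17, 18, 19] -> counters=[1,1,0,1,3,1,0,0,3,1,4,4,1,2,4,1,2,5,7,2,1,3,2,1,0]
Step 17: insert el at [0, 5, 10, 16, 23] -> counters=[2,1,0,1,3,2,0,0,3,1,5,4,1,2,4,1,3,5,7,2,1,3,2,2,0]
Step 18: delete mhn at [11, 13, 17, 18, 19] -> counters=[2,1,0,1,3,2,0,0,3,1,5,3,1,1,4,1,3,4,6,1,1,3,2,2,0]
Step 19: insert gh at [12, 13, 16, 17, 23] -> counters=[2,1,0,1,3,2,0,0,3,1,5,3,2,2,4,1,4,5,6,1,1,3,2,3,0]
Final counters=[2,1,0,1,3,2,0,0,3,1,5,3,2,2,4,1,4,5,6,1,1,3,2,3,0] -> counters[22]=2

Answer: 2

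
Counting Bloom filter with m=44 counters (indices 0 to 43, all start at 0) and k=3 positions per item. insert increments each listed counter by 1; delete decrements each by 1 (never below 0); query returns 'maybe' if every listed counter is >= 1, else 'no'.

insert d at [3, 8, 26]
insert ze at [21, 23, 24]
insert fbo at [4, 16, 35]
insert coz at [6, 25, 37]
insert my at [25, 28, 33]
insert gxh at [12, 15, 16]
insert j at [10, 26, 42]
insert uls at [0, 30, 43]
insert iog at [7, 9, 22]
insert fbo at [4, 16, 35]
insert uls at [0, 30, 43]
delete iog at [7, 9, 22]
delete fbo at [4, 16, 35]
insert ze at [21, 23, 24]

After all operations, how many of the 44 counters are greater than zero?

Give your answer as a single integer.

Step 1: insert d at [3, 8, 26] -> counters=[0,0,0,1,0,0,0,0,1,0,0,0,0,0,0,0,0,0,0,0,0,0,0,0,0,0,1,0,0,0,0,0,0,0,0,0,0,0,0,0,0,0,0,0]
Step 2: insert ze at [21, 23, 24] -> counters=[0,0,0,1,0,0,0,0,1,0,0,0,0,0,0,0,0,0,0,0,0,1,0,1,1,0,1,0,0,0,0,0,0,0,0,0,0,0,0,0,0,0,0,0]
Step 3: insert fbo at [4, 16, 35] -> counters=[0,0,0,1,1,0,0,0,1,0,0,0,0,0,0,0,1,0,0,0,0,1,0,1,1,0,1,0,0,0,0,0,0,0,0,1,0,0,0,0,0,0,0,0]
Step 4: insert coz at [6, 25, 37] -> counters=[0,0,0,1,1,0,1,0,1,0,0,0,0,0,0,0,1,0,0,0,0,1,0,1,1,1,1,0,0,0,0,0,0,0,0,1,0,1,0,0,0,0,0,0]
Step 5: insert my at [25, 28, 33] -> counters=[0,0,0,1,1,0,1,0,1,0,0,0,0,0,0,0,1,0,0,0,0,1,0,1,1,2,1,0,1,0,0,0,0,1,0,1,0,1,0,0,0,0,0,0]
Step 6: insert gxh at [12, 15, 16] -> counters=[0,0,0,1,1,0,1,0,1,0,0,0,1,0,0,1,2,0,0,0,0,1,0,1,1,2,1,0,1,0,0,0,0,1,0,1,0,1,0,0,0,0,0,0]
Step 7: insert j at [10, 26, 42] -> counters=[0,0,0,1,1,0,1,0,1,0,1,0,1,0,0,1,2,0,0,0,0,1,0,1,1,2,2,0,1,0,0,0,0,1,0,1,0,1,0,0,0,0,1,0]
Step 8: insert uls at [0, 30, 43] -> counters=[1,0,0,1,1,0,1,0,1,0,1,0,1,0,0,1,2,0,0,0,0,1,0,1,1,2,2,0,1,0,1,0,0,1,0,1,0,1,0,0,0,0,1,1]
Step 9: insert iog at [7, 9, 22] -> counters=[1,0,0,1,1,0,1,1,1,1,1,0,1,0,0,1,2,0,0,0,0,1,1,1,1,2,2,0,1,0,1,0,0,1,0,1,0,1,0,0,0,0,1,1]
Step 10: insert fbo at [4, 16, 35] -> counters=[1,0,0,1,2,0,1,1,1,1,1,0,1,0,0,1,3,0,0,0,0,1,1,1,1,2,2,0,1,0,1,0,0,1,0,2,0,1,0,0,0,0,1,1]
Step 11: insert uls at [0, 30, 43] -> counters=[2,0,0,1,2,0,1,1,1,1,1,0,1,0,0,1,3,0,0,0,0,1,1,1,1,2,2,0,1,0,2,0,0,1,0,2,0,1,0,0,0,0,1,2]
Step 12: delete iog at [7, 9, 22] -> counters=[2,0,0,1,2,0,1,0,1,0,1,0,1,0,0,1,3,0,0,0,0,1,0,1,1,2,2,0,1,0,2,0,0,1,0,2,0,1,0,0,0,0,1,2]
Step 13: delete fbo at [4, 16, 35] -> counters=[2,0,0,1,1,0,1,0,1,0,1,0,1,0,0,1,2,0,0,0,0,1,0,1,1,2,2,0,1,0,2,0,0,1,0,1,0,1,0,0,0,0,1,2]
Step 14: insert ze at [21, 23, 24] -> counters=[2,0,0,1,1,0,1,0,1,0,1,0,1,0,0,1,2,0,0,0,0,2,0,2,2,2,2,0,1,0,2,0,0,1,0,1,0,1,0,0,0,0,1,2]
Final counters=[2,0,0,1,1,0,1,0,1,0,1,0,1,0,0,1,2,0,0,0,0,2,0,2,2,2,2,0,1,0,2,0,0,1,0,1,0,1,0,0,0,0,1,2] -> 21 nonzero

Answer: 21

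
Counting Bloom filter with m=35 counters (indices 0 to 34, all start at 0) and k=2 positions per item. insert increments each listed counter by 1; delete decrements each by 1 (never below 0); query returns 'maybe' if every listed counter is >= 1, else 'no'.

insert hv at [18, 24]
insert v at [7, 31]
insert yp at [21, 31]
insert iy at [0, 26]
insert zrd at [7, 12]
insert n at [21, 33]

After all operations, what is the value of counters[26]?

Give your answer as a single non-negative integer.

Step 1: insert hv at [18, 24] -> counters=[0,0,0,0,0,0,0,0,0,0,0,0,0,0,0,0,0,0,1,0,0,0,0,0,1,0,0,0,0,0,0,0,0,0,0]
Step 2: insert v at [7, 31] -> counters=[0,0,0,0,0,0,0,1,0,0,0,0,0,0,0,0,0,0,1,0,0,0,0,0,1,0,0,0,0,0,0,1,0,0,0]
Step 3: insert yp at [21, 31] -> counters=[0,0,0,0,0,0,0,1,0,0,0,0,0,0,0,0,0,0,1,0,0,1,0,0,1,0,0,0,0,0,0,2,0,0,0]
Step 4: insert iy at [0, 26] -> counters=[1,0,0,0,0,0,0,1,0,0,0,0,0,0,0,0,0,0,1,0,0,1,0,0,1,0,1,0,0,0,0,2,0,0,0]
Step 5: insert zrd at [7, 12] -> counters=[1,0,0,0,0,0,0,2,0,0,0,0,1,0,0,0,0,0,1,0,0,1,0,0,1,0,1,0,0,0,0,2,0,0,0]
Step 6: insert n at [21, 33] -> counters=[1,0,0,0,0,0,0,2,0,0,0,0,1,0,0,0,0,0,1,0,0,2,0,0,1,0,1,0,0,0,0,2,0,1,0]
Final counters=[1,0,0,0,0,0,0,2,0,0,0,0,1,0,0,0,0,0,1,0,0,2,0,0,1,0,1,0,0,0,0,2,0,1,0] -> counters[26]=1

Answer: 1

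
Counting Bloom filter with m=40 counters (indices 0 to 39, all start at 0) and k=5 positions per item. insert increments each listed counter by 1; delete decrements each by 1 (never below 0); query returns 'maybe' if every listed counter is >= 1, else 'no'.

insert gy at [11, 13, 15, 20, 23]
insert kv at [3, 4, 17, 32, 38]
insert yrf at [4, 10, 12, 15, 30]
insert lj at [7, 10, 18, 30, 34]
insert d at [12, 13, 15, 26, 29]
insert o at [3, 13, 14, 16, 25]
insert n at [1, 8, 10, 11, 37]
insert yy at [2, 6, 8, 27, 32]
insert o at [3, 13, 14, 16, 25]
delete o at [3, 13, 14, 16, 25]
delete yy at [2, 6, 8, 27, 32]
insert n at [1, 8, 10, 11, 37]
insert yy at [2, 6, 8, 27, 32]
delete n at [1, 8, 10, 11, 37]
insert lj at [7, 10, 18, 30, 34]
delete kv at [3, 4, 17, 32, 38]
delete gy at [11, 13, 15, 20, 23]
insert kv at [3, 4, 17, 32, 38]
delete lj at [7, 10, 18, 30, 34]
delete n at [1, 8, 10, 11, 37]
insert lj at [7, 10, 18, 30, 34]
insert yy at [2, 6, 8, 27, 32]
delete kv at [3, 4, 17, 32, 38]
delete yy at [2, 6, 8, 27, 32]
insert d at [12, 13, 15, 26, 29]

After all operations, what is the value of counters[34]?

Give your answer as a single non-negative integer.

Answer: 2

Derivation:
Step 1: insert gy at [11, 13, 15, 20, 23] -> counters=[0,0,0,0,0,0,0,0,0,0,0,1,0,1,0,1,0,0,0,0,1,0,0,1,0,0,0,0,0,0,0,0,0,0,0,0,0,0,0,0]
Step 2: insert kv at [3, 4, 17, 32, 38] -> counters=[0,0,0,1,1,0,0,0,0,0,0,1,0,1,0,1,0,1,0,0,1,0,0,1,0,0,0,0,0,0,0,0,1,0,0,0,0,0,1,0]
Step 3: insert yrf at [4, 10, 12, 15, 30] -> counters=[0,0,0,1,2,0,0,0,0,0,1,1,1,1,0,2,0,1,0,0,1,0,0,1,0,0,0,0,0,0,1,0,1,0,0,0,0,0,1,0]
Step 4: insert lj at [7, 10, 18, 30, 34] -> counters=[0,0,0,1,2,0,0,1,0,0,2,1,1,1,0,2,0,1,1,0,1,0,0,1,0,0,0,0,0,0,2,0,1,0,1,0,0,0,1,0]
Step 5: insert d at [12, 13, 15, 26, 29] -> counters=[0,0,0,1,2,0,0,1,0,0,2,1,2,2,0,3,0,1,1,0,1,0,0,1,0,0,1,0,0,1,2,0,1,0,1,0,0,0,1,0]
Step 6: insert o at [3, 13, 14, 16, 25] -> counters=[0,0,0,2,2,0,0,1,0,0,2,1,2,3,1,3,1,1,1,0,1,0,0,1,0,1,1,0,0,1,2,0,1,0,1,0,0,0,1,0]
Step 7: insert n at [1, 8, 10, 11, 37] -> counters=[0,1,0,2,2,0,0,1,1,0,3,2,2,3,1,3,1,1,1,0,1,0,0,1,0,1,1,0,0,1,2,0,1,0,1,0,0,1,1,0]
Step 8: insert yy at [2, 6, 8, 27, 32] -> counters=[0,1,1,2,2,0,1,1,2,0,3,2,2,3,1,3,1,1,1,0,1,0,0,1,0,1,1,1,0,1,2,0,2,0,1,0,0,1,1,0]
Step 9: insert o at [3, 13, 14, 16, 25] -> counters=[0,1,1,3,2,0,1,1,2,0,3,2,2,4,2,3,2,1,1,0,1,0,0,1,0,2,1,1,0,1,2,0,2,0,1,0,0,1,1,0]
Step 10: delete o at [3, 13, 14, 16, 25] -> counters=[0,1,1,2,2,0,1,1,2,0,3,2,2,3,1,3,1,1,1,0,1,0,0,1,0,1,1,1,0,1,2,0,2,0,1,0,0,1,1,0]
Step 11: delete yy at [2, 6, 8, 27, 32] -> counters=[0,1,0,2,2,0,0,1,1,0,3,2,2,3,1,3,1,1,1,0,1,0,0,1,0,1,1,0,0,1,2,0,1,0,1,0,0,1,1,0]
Step 12: insert n at [1, 8, 10, 11, 37] -> counters=[0,2,0,2,2,0,0,1,2,0,4,3,2,3,1,3,1,1,1,0,1,0,0,1,0,1,1,0,0,1,2,0,1,0,1,0,0,2,1,0]
Step 13: insert yy at [2, 6, 8, 27, 32] -> counters=[0,2,1,2,2,0,1,1,3,0,4,3,2,3,1,3,1,1,1,0,1,0,0,1,0,1,1,1,0,1,2,0,2,0,1,0,0,2,1,0]
Step 14: delete n at [1, 8, 10, 11, 37] -> counters=[0,1,1,2,2,0,1,1,2,0,3,2,2,3,1,3,1,1,1,0,1,0,0,1,0,1,1,1,0,1,2,0,2,0,1,0,0,1,1,0]
Step 15: insert lj at [7, 10, 18, 30, 34] -> counters=[0,1,1,2,2,0,1,2,2,0,4,2,2,3,1,3,1,1,2,0,1,0,0,1,0,1,1,1,0,1,3,0,2,0,2,0,0,1,1,0]
Step 16: delete kv at [3, 4, 17, 32, 38] -> counters=[0,1,1,1,1,0,1,2,2,0,4,2,2,3,1,3,1,0,2,0,1,0,0,1,0,1,1,1,0,1,3,0,1,0,2,0,0,1,0,0]
Step 17: delete gy at [11, 13, 15, 20, 23] -> counters=[0,1,1,1,1,0,1,2,2,0,4,1,2,2,1,2,1,0,2,0,0,0,0,0,0,1,1,1,0,1,3,0,1,0,2,0,0,1,0,0]
Step 18: insert kv at [3, 4, 17, 32, 38] -> counters=[0,1,1,2,2,0,1,2,2,0,4,1,2,2,1,2,1,1,2,0,0,0,0,0,0,1,1,1,0,1,3,0,2,0,2,0,0,1,1,0]
Step 19: delete lj at [7, 10, 18, 30, 34] -> counters=[0,1,1,2,2,0,1,1,2,0,3,1,2,2,1,2,1,1,1,0,0,0,0,0,0,1,1,1,0,1,2,0,2,0,1,0,0,1,1,0]
Step 20: delete n at [1, 8, 10, 11, 37] -> counters=[0,0,1,2,2,0,1,1,1,0,2,0,2,2,1,2,1,1,1,0,0,0,0,0,0,1,1,1,0,1,2,0,2,0,1,0,0,0,1,0]
Step 21: insert lj at [7, 10, 18, 30, 34] -> counters=[0,0,1,2,2,0,1,2,1,0,3,0,2,2,1,2,1,1,2,0,0,0,0,0,0,1,1,1,0,1,3,0,2,0,2,0,0,0,1,0]
Step 22: insert yy at [2, 6, 8, 27, 32] -> counters=[0,0,2,2,2,0,2,2,2,0,3,0,2,2,1,2,1,1,2,0,0,0,0,0,0,1,1,2,0,1,3,0,3,0,2,0,0,0,1,0]
Step 23: delete kv at [3, 4, 17, 32, 38] -> counters=[0,0,2,1,1,0,2,2,2,0,3,0,2,2,1,2,1,0,2,0,0,0,0,0,0,1,1,2,0,1,3,0,2,0,2,0,0,0,0,0]
Step 24: delete yy at [2, 6, 8, 27, 32] -> counters=[0,0,1,1,1,0,1,2,1,0,3,0,2,2,1,2,1,0,2,0,0,0,0,0,0,1,1,1,0,1,3,0,1,0,2,0,0,0,0,0]
Step 25: insert d at [12, 13, 15, 26, 29] -> counters=[0,0,1,1,1,0,1,2,1,0,3,0,3,3,1,3,1,0,2,0,0,0,0,0,0,1,2,1,0,2,3,0,1,0,2,0,0,0,0,0]
Final counters=[0,0,1,1,1,0,1,2,1,0,3,0,3,3,1,3,1,0,2,0,0,0,0,0,0,1,2,1,0,2,3,0,1,0,2,0,0,0,0,0] -> counters[34]=2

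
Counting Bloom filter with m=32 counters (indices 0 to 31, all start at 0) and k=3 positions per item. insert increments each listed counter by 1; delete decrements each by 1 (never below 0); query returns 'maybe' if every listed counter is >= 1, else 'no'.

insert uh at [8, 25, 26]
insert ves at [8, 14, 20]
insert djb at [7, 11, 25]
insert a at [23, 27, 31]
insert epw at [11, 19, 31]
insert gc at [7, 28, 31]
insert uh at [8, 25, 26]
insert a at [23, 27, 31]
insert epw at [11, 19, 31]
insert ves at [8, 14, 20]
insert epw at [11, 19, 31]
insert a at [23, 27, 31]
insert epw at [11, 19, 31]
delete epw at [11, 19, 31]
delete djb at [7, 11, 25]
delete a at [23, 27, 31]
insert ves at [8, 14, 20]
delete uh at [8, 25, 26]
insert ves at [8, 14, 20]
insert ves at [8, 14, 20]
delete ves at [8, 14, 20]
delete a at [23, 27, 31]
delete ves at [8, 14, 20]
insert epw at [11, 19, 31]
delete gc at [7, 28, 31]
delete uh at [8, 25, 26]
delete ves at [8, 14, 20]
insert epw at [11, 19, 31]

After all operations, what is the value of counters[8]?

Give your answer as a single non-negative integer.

Step 1: insert uh at [8, 25, 26] -> counters=[0,0,0,0,0,0,0,0,1,0,0,0,0,0,0,0,0,0,0,0,0,0,0,0,0,1,1,0,0,0,0,0]
Step 2: insert ves at [8, 14, 20] -> counters=[0,0,0,0,0,0,0,0,2,0,0,0,0,0,1,0,0,0,0,0,1,0,0,0,0,1,1,0,0,0,0,0]
Step 3: insert djb at [7, 11, 25] -> counters=[0,0,0,0,0,0,0,1,2,0,0,1,0,0,1,0,0,0,0,0,1,0,0,0,0,2,1,0,0,0,0,0]
Step 4: insert a at [23, 27, 31] -> counters=[0,0,0,0,0,0,0,1,2,0,0,1,0,0,1,0,0,0,0,0,1,0,0,1,0,2,1,1,0,0,0,1]
Step 5: insert epw at [11, 19, 31] -> counters=[0,0,0,0,0,0,0,1,2,0,0,2,0,0,1,0,0,0,0,1,1,0,0,1,0,2,1,1,0,0,0,2]
Step 6: insert gc at [7, 28, 31] -> counters=[0,0,0,0,0,0,0,2,2,0,0,2,0,0,1,0,0,0,0,1,1,0,0,1,0,2,1,1,1,0,0,3]
Step 7: insert uh at [8, 25, 26] -> counters=[0,0,0,0,0,0,0,2,3,0,0,2,0,0,1,0,0,0,0,1,1,0,0,1,0,3,2,1,1,0,0,3]
Step 8: insert a at [23, 27, 31] -> counters=[0,0,0,0,0,0,0,2,3,0,0,2,0,0,1,0,0,0,0,1,1,0,0,2,0,3,2,2,1,0,0,4]
Step 9: insert epw at [11, 19, 31] -> counters=[0,0,0,0,0,0,0,2,3,0,0,3,0,0,1,0,0,0,0,2,1,0,0,2,0,3,2,2,1,0,0,5]
Step 10: insert ves at [8, 14, 20] -> counters=[0,0,0,0,0,0,0,2,4,0,0,3,0,0,2,0,0,0,0,2,2,0,0,2,0,3,2,2,1,0,0,5]
Step 11: insert epw at [11, 19, 31] -> counters=[0,0,0,0,0,0,0,2,4,0,0,4,0,0,2,0,0,0,0,3,2,0,0,2,0,3,2,2,1,0,0,6]
Step 12: insert a at [23, 27, 31] -> counters=[0,0,0,0,0,0,0,2,4,0,0,4,0,0,2,0,0,0,0,3,2,0,0,3,0,3,2,3,1,0,0,7]
Step 13: insert epw at [11, 19, 31] -> counters=[0,0,0,0,0,0,0,2,4,0,0,5,0,0,2,0,0,0,0,4,2,0,0,3,0,3,2,3,1,0,0,8]
Step 14: delete epw at [11, 19, 31] -> counters=[0,0,0,0,0,0,0,2,4,0,0,4,0,0,2,0,0,0,0,3,2,0,0,3,0,3,2,3,1,0,0,7]
Step 15: delete djb at [7, 11, 25] -> counters=[0,0,0,0,0,0,0,1,4,0,0,3,0,0,2,0,0,0,0,3,2,0,0,3,0,2,2,3,1,0,0,7]
Step 16: delete a at [23, 27, 31] -> counters=[0,0,0,0,0,0,0,1,4,0,0,3,0,0,2,0,0,0,0,3,2,0,0,2,0,2,2,2,1,0,0,6]
Step 17: insert ves at [8, 14, 20] -> counters=[0,0,0,0,0,0,0,1,5,0,0,3,0,0,3,0,0,0,0,3,3,0,0,2,0,2,2,2,1,0,0,6]
Step 18: delete uh at [8, 25, 26] -> counters=[0,0,0,0,0,0,0,1,4,0,0,3,0,0,3,0,0,0,0,3,3,0,0,2,0,1,1,2,1,0,0,6]
Step 19: insert ves at [8, 14, 20] -> counters=[0,0,0,0,0,0,0,1,5,0,0,3,0,0,4,0,0,0,0,3,4,0,0,2,0,1,1,2,1,0,0,6]
Step 20: insert ves at [8, 14, 20] -> counters=[0,0,0,0,0,0,0,1,6,0,0,3,0,0,5,0,0,0,0,3,5,0,0,2,0,1,1,2,1,0,0,6]
Step 21: delete ves at [8, 14, 20] -> counters=[0,0,0,0,0,0,0,1,5,0,0,3,0,0,4,0,0,0,0,3,4,0,0,2,0,1,1,2,1,0,0,6]
Step 22: delete a at [23, 27, 31] -> counters=[0,0,0,0,0,0,0,1,5,0,0,3,0,0,4,0,0,0,0,3,4,0,0,1,0,1,1,1,1,0,0,5]
Step 23: delete ves at [8, 14, 20] -> counters=[0,0,0,0,0,0,0,1,4,0,0,3,0,0,3,0,0,0,0,3,3,0,0,1,0,1,1,1,1,0,0,5]
Step 24: insert epw at [11, 19, 31] -> counters=[0,0,0,0,0,0,0,1,4,0,0,4,0,0,3,0,0,0,0,4,3,0,0,1,0,1,1,1,1,0,0,6]
Step 25: delete gc at [7, 28, 31] -> counters=[0,0,0,0,0,0,0,0,4,0,0,4,0,0,3,0,0,0,0,4,3,0,0,1,0,1,1,1,0,0,0,5]
Step 26: delete uh at [8, 25, 26] -> counters=[0,0,0,0,0,0,0,0,3,0,0,4,0,0,3,0,0,0,0,4,3,0,0,1,0,0,0,1,0,0,0,5]
Step 27: delete ves at [8, 14, 20] -> counters=[0,0,0,0,0,0,0,0,2,0,0,4,0,0,2,0,0,0,0,4,2,0,0,1,0,0,0,1,0,0,0,5]
Step 28: insert epw at [11, 19, 31] -> counters=[0,0,0,0,0,0,0,0,2,0,0,5,0,0,2,0,0,0,0,5,2,0,0,1,0,0,0,1,0,0,0,6]
Final counters=[0,0,0,0,0,0,0,0,2,0,0,5,0,0,2,0,0,0,0,5,2,0,0,1,0,0,0,1,0,0,0,6] -> counters[8]=2

Answer: 2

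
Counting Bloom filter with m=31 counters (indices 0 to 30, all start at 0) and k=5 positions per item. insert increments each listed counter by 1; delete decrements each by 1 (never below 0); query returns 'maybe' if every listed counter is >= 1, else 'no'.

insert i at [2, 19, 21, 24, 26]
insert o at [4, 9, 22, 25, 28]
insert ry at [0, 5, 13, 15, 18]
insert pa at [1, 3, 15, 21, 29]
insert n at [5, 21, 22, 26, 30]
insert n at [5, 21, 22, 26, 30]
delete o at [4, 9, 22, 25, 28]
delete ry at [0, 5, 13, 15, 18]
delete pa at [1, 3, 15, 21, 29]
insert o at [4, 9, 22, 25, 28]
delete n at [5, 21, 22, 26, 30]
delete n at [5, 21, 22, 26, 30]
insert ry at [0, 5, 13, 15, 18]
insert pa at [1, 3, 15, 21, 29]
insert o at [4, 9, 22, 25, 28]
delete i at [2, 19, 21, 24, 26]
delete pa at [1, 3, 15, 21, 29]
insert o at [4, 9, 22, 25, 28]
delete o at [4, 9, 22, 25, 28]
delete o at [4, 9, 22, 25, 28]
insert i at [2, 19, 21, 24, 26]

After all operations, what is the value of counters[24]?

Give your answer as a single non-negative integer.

Step 1: insert i at [2, 19, 21, 24, 26] -> counters=[0,0,1,0,0,0,0,0,0,0,0,0,0,0,0,0,0,0,0,1,0,1,0,0,1,0,1,0,0,0,0]
Step 2: insert o at [4, 9, 22, 25, 28] -> counters=[0,0,1,0,1,0,0,0,0,1,0,0,0,0,0,0,0,0,0,1,0,1,1,0,1,1,1,0,1,0,0]
Step 3: insert ry at [0, 5, 13, 15, 18] -> counters=[1,0,1,0,1,1,0,0,0,1,0,0,0,1,0,1,0,0,1,1,0,1,1,0,1,1,1,0,1,0,0]
Step 4: insert pa at [1, 3, 15, 21, 29] -> counters=[1,1,1,1,1,1,0,0,0,1,0,0,0,1,0,2,0,0,1,1,0,2,1,0,1,1,1,0,1,1,0]
Step 5: insert n at [5, 21, 22, 26, 30] -> counters=[1,1,1,1,1,2,0,0,0,1,0,0,0,1,0,2,0,0,1,1,0,3,2,0,1,1,2,0,1,1,1]
Step 6: insert n at [5, 21, 22, 26, 30] -> counters=[1,1,1,1,1,3,0,0,0,1,0,0,0,1,0,2,0,0,1,1,0,4,3,0,1,1,3,0,1,1,2]
Step 7: delete o at [4, 9, 22, 25, 28] -> counters=[1,1,1,1,0,3,0,0,0,0,0,0,0,1,0,2,0,0,1,1,0,4,2,0,1,0,3,0,0,1,2]
Step 8: delete ry at [0, 5, 13, 15, 18] -> counters=[0,1,1,1,0,2,0,0,0,0,0,0,0,0,0,1,0,0,0,1,0,4,2,0,1,0,3,0,0,1,2]
Step 9: delete pa at [1, 3, 15, 21, 29] -> counters=[0,0,1,0,0,2,0,0,0,0,0,0,0,0,0,0,0,0,0,1,0,3,2,0,1,0,3,0,0,0,2]
Step 10: insert o at [4, 9, 22, 25, 28] -> counters=[0,0,1,0,1,2,0,0,0,1,0,0,0,0,0,0,0,0,0,1,0,3,3,0,1,1,3,0,1,0,2]
Step 11: delete n at [5, 21, 22, 26, 30] -> counters=[0,0,1,0,1,1,0,0,0,1,0,0,0,0,0,0,0,0,0,1,0,2,2,0,1,1,2,0,1,0,1]
Step 12: delete n at [5, 21, 22, 26, 30] -> counters=[0,0,1,0,1,0,0,0,0,1,0,0,0,0,0,0,0,0,0,1,0,1,1,0,1,1,1,0,1,0,0]
Step 13: insert ry at [0, 5, 13, 15, 18] -> counters=[1,0,1,0,1,1,0,0,0,1,0,0,0,1,0,1,0,0,1,1,0,1,1,0,1,1,1,0,1,0,0]
Step 14: insert pa at [1, 3, 15, 21, 29] -> counters=[1,1,1,1,1,1,0,0,0,1,0,0,0,1,0,2,0,0,1,1,0,2,1,0,1,1,1,0,1,1,0]
Step 15: insert o at [4, 9, 22, 25, 28] -> counters=[1,1,1,1,2,1,0,0,0,2,0,0,0,1,0,2,0,0,1,1,0,2,2,0,1,2,1,0,2,1,0]
Step 16: delete i at [2, 19, 21, 24, 26] -> counters=[1,1,0,1,2,1,0,0,0,2,0,0,0,1,0,2,0,0,1,0,0,1,2,0,0,2,0,0,2,1,0]
Step 17: delete pa at [1, 3, 15, 21, 29] -> counters=[1,0,0,0,2,1,0,0,0,2,0,0,0,1,0,1,0,0,1,0,0,0,2,0,0,2,0,0,2,0,0]
Step 18: insert o at [4, 9, 22, 25, 28] -> counters=[1,0,0,0,3,1,0,0,0,3,0,0,0,1,0,1,0,0,1,0,0,0,3,0,0,3,0,0,3,0,0]
Step 19: delete o at [4, 9, 22, 25, 28] -> counters=[1,0,0,0,2,1,0,0,0,2,0,0,0,1,0,1,0,0,1,0,0,0,2,0,0,2,0,0,2,0,0]
Step 20: delete o at [4, 9, 22, 25, 28] -> counters=[1,0,0,0,1,1,0,0,0,1,0,0,0,1,0,1,0,0,1,0,0,0,1,0,0,1,0,0,1,0,0]
Step 21: insert i at [2, 19, 21, 24, 26] -> counters=[1,0,1,0,1,1,0,0,0,1,0,0,0,1,0,1,0,0,1,1,0,1,1,0,1,1,1,0,1,0,0]
Final counters=[1,0,1,0,1,1,0,0,0,1,0,0,0,1,0,1,0,0,1,1,0,1,1,0,1,1,1,0,1,0,0] -> counters[24]=1

Answer: 1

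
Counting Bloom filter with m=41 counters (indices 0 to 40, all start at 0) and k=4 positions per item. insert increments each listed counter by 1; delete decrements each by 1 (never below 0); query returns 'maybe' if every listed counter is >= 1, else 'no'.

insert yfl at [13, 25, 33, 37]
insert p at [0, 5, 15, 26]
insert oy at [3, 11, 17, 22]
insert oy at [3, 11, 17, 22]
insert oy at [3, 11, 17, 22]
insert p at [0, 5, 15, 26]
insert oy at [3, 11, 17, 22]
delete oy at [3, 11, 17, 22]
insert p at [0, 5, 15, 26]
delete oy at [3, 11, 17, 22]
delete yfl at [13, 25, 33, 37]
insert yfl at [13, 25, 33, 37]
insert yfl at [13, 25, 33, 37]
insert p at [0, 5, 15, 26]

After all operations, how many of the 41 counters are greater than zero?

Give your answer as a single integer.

Step 1: insert yfl at [13, 25, 33, 37] -> counters=[0,0,0,0,0,0,0,0,0,0,0,0,0,1,0,0,0,0,0,0,0,0,0,0,0,1,0,0,0,0,0,0,0,1,0,0,0,1,0,0,0]
Step 2: insert p at [0, 5, 15, 26] -> counters=[1,0,0,0,0,1,0,0,0,0,0,0,0,1,0,1,0,0,0,0,0,0,0,0,0,1,1,0,0,0,0,0,0,1,0,0,0,1,0,0,0]
Step 3: insert oy at [3, 11, 17, 22] -> counters=[1,0,0,1,0,1,0,0,0,0,0,1,0,1,0,1,0,1,0,0,0,0,1,0,0,1,1,0,0,0,0,0,0,1,0,0,0,1,0,0,0]
Step 4: insert oy at [3, 11, 17, 22] -> counters=[1,0,0,2,0,1,0,0,0,0,0,2,0,1,0,1,0,2,0,0,0,0,2,0,0,1,1,0,0,0,0,0,0,1,0,0,0,1,0,0,0]
Step 5: insert oy at [3, 11, 17, 22] -> counters=[1,0,0,3,0,1,0,0,0,0,0,3,0,1,0,1,0,3,0,0,0,0,3,0,0,1,1,0,0,0,0,0,0,1,0,0,0,1,0,0,0]
Step 6: insert p at [0, 5, 15, 26] -> counters=[2,0,0,3,0,2,0,0,0,0,0,3,0,1,0,2,0,3,0,0,0,0,3,0,0,1,2,0,0,0,0,0,0,1,0,0,0,1,0,0,0]
Step 7: insert oy at [3, 11, 17, 22] -> counters=[2,0,0,4,0,2,0,0,0,0,0,4,0,1,0,2,0,4,0,0,0,0,4,0,0,1,2,0,0,0,0,0,0,1,0,0,0,1,0,0,0]
Step 8: delete oy at [3, 11, 17, 22] -> counters=[2,0,0,3,0,2,0,0,0,0,0,3,0,1,0,2,0,3,0,0,0,0,3,0,0,1,2,0,0,0,0,0,0,1,0,0,0,1,0,0,0]
Step 9: insert p at [0, 5, 15, 26] -> counters=[3,0,0,3,0,3,0,0,0,0,0,3,0,1,0,3,0,3,0,0,0,0,3,0,0,1,3,0,0,0,0,0,0,1,0,0,0,1,0,0,0]
Step 10: delete oy at [3, 11, 17, 22] -> counters=[3,0,0,2,0,3,0,0,0,0,0,2,0,1,0,3,0,2,0,0,0,0,2,0,0,1,3,0,0,0,0,0,0,1,0,0,0,1,0,0,0]
Step 11: delete yfl at [13, 25, 33, 37] -> counters=[3,0,0,2,0,3,0,0,0,0,0,2,0,0,0,3,0,2,0,0,0,0,2,0,0,0,3,0,0,0,0,0,0,0,0,0,0,0,0,0,0]
Step 12: insert yfl at [13, 25, 33, 37] -> counters=[3,0,0,2,0,3,0,0,0,0,0,2,0,1,0,3,0,2,0,0,0,0,2,0,0,1,3,0,0,0,0,0,0,1,0,0,0,1,0,0,0]
Step 13: insert yfl at [13, 25, 33, 37] -> counters=[3,0,0,2,0,3,0,0,0,0,0,2,0,2,0,3,0,2,0,0,0,0,2,0,0,2,3,0,0,0,0,0,0,2,0,0,0,2,0,0,0]
Step 14: insert p at [0, 5, 15, 26] -> counters=[4,0,0,2,0,4,0,0,0,0,0,2,0,2,0,4,0,2,0,0,0,0,2,0,0,2,4,0,0,0,0,0,0,2,0,0,0,2,0,0,0]
Final counters=[4,0,0,2,0,4,0,0,0,0,0,2,0,2,0,4,0,2,0,0,0,0,2,0,0,2,4,0,0,0,0,0,0,2,0,0,0,2,0,0,0] -> 12 nonzero

Answer: 12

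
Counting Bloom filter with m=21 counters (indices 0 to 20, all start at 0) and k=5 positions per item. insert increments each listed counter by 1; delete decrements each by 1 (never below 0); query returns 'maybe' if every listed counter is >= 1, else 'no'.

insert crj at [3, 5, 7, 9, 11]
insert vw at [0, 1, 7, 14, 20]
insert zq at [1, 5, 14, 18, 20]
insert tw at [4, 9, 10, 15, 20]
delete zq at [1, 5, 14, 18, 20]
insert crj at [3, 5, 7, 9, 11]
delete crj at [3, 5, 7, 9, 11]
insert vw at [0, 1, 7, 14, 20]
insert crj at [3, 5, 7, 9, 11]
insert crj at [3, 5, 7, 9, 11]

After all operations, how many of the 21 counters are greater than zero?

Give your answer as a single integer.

Answer: 12

Derivation:
Step 1: insert crj at [3, 5, 7, 9, 11] -> counters=[0,0,0,1,0,1,0,1,0,1,0,1,0,0,0,0,0,0,0,0,0]
Step 2: insert vw at [0, 1, 7, 14, 20] -> counters=[1,1,0,1,0,1,0,2,0,1,0,1,0,0,1,0,0,0,0,0,1]
Step 3: insert zq at [1, 5, 14, 18, 20] -> counters=[1,2,0,1,0,2,0,2,0,1,0,1,0,0,2,0,0,0,1,0,2]
Step 4: insert tw at [4, 9, 10, 15, 20] -> counters=[1,2,0,1,1,2,0,2,0,2,1,1,0,0,2,1,0,0,1,0,3]
Step 5: delete zq at [1, 5, 14, 18, 20] -> counters=[1,1,0,1,1,1,0,2,0,2,1,1,0,0,1,1,0,0,0,0,2]
Step 6: insert crj at [3, 5, 7, 9, 11] -> counters=[1,1,0,2,1,2,0,3,0,3,1,2,0,0,1,1,0,0,0,0,2]
Step 7: delete crj at [3, 5, 7, 9, 11] -> counters=[1,1,0,1,1,1,0,2,0,2,1,1,0,0,1,1,0,0,0,0,2]
Step 8: insert vw at [0, 1, 7, 14, 20] -> counters=[2,2,0,1,1,1,0,3,0,2,1,1,0,0,2,1,0,0,0,0,3]
Step 9: insert crj at [3, 5, 7, 9, 11] -> counters=[2,2,0,2,1,2,0,4,0,3,1,2,0,0,2,1,0,0,0,0,3]
Step 10: insert crj at [3, 5, 7, 9, 11] -> counters=[2,2,0,3,1,3,0,5,0,4,1,3,0,0,2,1,0,0,0,0,3]
Final counters=[2,2,0,3,1,3,0,5,0,4,1,3,0,0,2,1,0,0,0,0,3] -> 12 nonzero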